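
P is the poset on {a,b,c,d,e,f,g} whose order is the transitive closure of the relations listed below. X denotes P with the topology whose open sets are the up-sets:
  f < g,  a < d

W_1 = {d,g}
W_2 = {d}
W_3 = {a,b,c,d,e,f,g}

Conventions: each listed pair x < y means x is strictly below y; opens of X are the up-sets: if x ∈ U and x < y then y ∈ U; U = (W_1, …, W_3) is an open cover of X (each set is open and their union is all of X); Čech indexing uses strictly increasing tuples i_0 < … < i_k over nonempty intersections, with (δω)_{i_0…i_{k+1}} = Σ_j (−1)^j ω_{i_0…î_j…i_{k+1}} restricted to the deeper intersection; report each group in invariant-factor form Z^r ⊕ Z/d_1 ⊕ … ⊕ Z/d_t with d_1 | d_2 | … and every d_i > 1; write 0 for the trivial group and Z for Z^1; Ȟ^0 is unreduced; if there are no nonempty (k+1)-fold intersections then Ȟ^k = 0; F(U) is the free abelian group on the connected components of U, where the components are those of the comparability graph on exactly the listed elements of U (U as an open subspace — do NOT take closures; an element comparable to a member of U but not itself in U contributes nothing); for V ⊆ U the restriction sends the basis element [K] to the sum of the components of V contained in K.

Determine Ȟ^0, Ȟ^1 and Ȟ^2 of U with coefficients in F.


Ȟ^0 = Z^5; Ȟ^1 = 0; Ȟ^2 = 0

nonempty intersections:
  W12={d} W13={d,g} W23={d}
  W123={d}
components per intersection:
  W1: {d} {g}
  W2: {d}
  W3: {a,d} {b} {c} {e} {f,g}
  W12: {d}
  W13: {d} {g}
  W23: {d}
  W123: {d}
C dims 8,4,1; δ0: rk 3, SNF 1^3; δ1: rk 1, SNF 1^1
Ȟ^0: (8−3)−0=5 ⇒ Z^5
Ȟ^1: (4−1)−3=0 ⇒ 0
Ȟ^2: (1−0)−1=0 ⇒ 0


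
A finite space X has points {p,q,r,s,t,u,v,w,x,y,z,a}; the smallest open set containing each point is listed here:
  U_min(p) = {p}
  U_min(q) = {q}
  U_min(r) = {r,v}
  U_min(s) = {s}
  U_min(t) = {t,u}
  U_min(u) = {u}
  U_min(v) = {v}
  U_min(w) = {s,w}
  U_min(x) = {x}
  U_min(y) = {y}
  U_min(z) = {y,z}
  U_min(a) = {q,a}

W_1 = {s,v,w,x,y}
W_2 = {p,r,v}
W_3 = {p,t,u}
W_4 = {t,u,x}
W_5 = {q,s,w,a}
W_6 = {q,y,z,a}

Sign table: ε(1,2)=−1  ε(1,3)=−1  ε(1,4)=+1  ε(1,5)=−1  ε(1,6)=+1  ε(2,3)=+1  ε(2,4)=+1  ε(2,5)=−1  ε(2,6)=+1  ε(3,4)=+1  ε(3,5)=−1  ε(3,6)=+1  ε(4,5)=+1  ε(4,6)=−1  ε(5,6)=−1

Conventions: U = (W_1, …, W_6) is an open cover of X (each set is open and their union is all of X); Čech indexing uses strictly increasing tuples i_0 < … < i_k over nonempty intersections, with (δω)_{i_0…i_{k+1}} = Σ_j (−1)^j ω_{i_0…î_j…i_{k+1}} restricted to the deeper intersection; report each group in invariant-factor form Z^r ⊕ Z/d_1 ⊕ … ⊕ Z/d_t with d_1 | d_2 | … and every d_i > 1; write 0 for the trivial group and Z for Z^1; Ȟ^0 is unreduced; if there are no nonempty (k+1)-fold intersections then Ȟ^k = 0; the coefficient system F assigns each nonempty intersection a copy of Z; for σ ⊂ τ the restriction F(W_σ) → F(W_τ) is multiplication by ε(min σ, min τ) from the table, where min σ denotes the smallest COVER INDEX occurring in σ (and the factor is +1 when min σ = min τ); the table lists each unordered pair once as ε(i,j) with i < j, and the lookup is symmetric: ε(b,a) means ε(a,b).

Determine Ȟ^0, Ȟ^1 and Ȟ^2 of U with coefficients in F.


cover nerve:
  W12={v} W14={x} W15={s,w} W16={y} W23={p} W34={t,u} W56={q,a}
C dims 6,7; δ0: rk 6, SNF 1^5·2
Ȟ^0: (6−6)−0=0 ⇒ 0
Ȟ^1: (7−0)−6=1 plus torsion [2] ⇒ Z ⊕ Z/2
Ȟ^2: (0−0)−0=0 ⇒ 0

Ȟ^0 = 0; Ȟ^1 = Z ⊕ Z/2; Ȟ^2 = 0


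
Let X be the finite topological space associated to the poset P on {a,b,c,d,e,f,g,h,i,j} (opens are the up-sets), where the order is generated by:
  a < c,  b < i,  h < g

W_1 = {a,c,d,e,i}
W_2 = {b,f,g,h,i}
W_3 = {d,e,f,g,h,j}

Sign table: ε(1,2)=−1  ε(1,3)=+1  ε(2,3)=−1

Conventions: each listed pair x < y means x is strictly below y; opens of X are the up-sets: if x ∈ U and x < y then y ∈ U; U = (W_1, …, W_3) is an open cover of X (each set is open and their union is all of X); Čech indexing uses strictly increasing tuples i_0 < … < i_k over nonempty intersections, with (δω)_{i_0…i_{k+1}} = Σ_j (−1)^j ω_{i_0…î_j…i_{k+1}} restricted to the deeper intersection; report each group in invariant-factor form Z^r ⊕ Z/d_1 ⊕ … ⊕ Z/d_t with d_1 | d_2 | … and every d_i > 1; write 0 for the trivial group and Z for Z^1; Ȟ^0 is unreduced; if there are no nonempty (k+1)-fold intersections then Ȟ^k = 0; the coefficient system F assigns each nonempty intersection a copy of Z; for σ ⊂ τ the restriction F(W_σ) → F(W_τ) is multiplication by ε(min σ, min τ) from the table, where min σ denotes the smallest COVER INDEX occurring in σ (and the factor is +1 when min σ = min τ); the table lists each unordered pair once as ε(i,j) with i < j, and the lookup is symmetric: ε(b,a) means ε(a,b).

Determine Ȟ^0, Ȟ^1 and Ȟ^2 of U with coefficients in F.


nerve simplices:
  W12={i} W13={d,e} W23={f,g,h}
C dims 3,3; δ0: rk 2, SNF 1^2
degree 0: 3−2−0 = 1 → Ȟ^0 ≅ Z
degree 1: 3−0−2 = 1 → Ȟ^1 ≅ Z
degree 2: 0−0−0 = 0 → Ȟ^2 ≅ 0

Ȟ^0 ≅ Z; Ȟ^1 ≅ Z; Ȟ^2 ≅ 0


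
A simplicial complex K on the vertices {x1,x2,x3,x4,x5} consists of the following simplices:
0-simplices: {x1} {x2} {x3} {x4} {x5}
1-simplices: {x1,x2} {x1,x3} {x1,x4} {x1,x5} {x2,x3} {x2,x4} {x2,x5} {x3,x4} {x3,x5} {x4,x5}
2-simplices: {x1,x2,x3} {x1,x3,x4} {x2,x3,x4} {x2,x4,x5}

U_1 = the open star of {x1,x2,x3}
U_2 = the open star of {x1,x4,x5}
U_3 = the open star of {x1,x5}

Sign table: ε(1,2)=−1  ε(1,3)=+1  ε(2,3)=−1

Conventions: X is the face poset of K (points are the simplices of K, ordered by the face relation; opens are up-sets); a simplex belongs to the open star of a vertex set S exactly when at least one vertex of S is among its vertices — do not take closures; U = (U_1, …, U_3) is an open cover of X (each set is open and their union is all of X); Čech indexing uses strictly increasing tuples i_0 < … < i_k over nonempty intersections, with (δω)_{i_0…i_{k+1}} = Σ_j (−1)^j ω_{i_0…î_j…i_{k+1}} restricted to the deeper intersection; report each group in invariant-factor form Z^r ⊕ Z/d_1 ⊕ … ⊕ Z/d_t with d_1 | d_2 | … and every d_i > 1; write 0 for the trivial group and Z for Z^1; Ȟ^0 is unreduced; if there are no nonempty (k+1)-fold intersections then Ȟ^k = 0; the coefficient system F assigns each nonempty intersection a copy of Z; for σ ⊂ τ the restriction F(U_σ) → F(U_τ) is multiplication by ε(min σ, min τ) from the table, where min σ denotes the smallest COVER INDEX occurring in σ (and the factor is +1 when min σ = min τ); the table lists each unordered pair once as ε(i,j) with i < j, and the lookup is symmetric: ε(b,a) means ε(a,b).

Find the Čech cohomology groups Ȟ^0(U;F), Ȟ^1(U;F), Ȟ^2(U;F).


Ȟ^0(U;F) ≅ Z, Ȟ^1(U;F) ≅ 0, Ȟ^2(U;F) ≅ 0

nonempty overlaps:
  U1={{x1},{x2},{x3},{x1,x2},{x1,x3},{x1,x4},{x1,x5},{x2,x3},{x2,x4},{x2,x5},{x3,x4},{x3,x5},{x1,x2,x3},{x1,x3,x4},{x2,x3,x4},{x2,x4,x5}} U2={{x1},{x4},{x5},{x1,x2},{x1,x3},{x1,x4},{x1,x5},{x2,x4},{x2,x5},{x3,x4},{x3,x5},{x4,x5},{x1,x2,x3},{x1,x3,x4},{x2,x3,x4},{x2,x4,x5}} U3={{x1},{x5},{x1,x2},{x1,x3},{x1,x4},{x1,x5},{x2,x5},{x3,x5},{x4,x5},{x1,x2,x3},{x1,x3,x4},{x2,x4,x5}}
  U12={{x1},{x1,x2},{x1,x3},{x1,x4},{x1,x5},{x2,x4},{x2,x5},{x3,x4},{x3,x5},{x1,x2,x3},{x1,x3,x4},{x2,x3,x4},{x2,x4,x5}} U13={{x1},{x1,x2},{x1,x3},{x1,x4},{x1,x5},{x2,x5},{x3,x5},{x1,x2,x3},{x1,x3,x4},{x2,x4,x5}} U23={{x1},{x5},{x1,x2},{x1,x3},{x1,x4},{x1,x5},{x2,x5},{x3,x5},{x4,x5},{x1,x2,x3},{x1,x3,x4},{x2,x4,x5}}
  U123={{x1},{x1,x2},{x1,x3},{x1,x4},{x1,x5},{x2,x5},{x3,x5},{x1,x2,x3},{x1,x3,x4},{x2,x4,x5}}
C dims 3,3,1; δ0: rk 2, SNF 1^2; δ1: rk 1, SNF 1^1
degree 0: 3−2−0 = 1 → Ȟ^0 ≅ Z
degree 1: 3−1−2 = 0 → Ȟ^1 ≅ 0
degree 2: 1−0−1 = 0 → Ȟ^2 ≅ 0


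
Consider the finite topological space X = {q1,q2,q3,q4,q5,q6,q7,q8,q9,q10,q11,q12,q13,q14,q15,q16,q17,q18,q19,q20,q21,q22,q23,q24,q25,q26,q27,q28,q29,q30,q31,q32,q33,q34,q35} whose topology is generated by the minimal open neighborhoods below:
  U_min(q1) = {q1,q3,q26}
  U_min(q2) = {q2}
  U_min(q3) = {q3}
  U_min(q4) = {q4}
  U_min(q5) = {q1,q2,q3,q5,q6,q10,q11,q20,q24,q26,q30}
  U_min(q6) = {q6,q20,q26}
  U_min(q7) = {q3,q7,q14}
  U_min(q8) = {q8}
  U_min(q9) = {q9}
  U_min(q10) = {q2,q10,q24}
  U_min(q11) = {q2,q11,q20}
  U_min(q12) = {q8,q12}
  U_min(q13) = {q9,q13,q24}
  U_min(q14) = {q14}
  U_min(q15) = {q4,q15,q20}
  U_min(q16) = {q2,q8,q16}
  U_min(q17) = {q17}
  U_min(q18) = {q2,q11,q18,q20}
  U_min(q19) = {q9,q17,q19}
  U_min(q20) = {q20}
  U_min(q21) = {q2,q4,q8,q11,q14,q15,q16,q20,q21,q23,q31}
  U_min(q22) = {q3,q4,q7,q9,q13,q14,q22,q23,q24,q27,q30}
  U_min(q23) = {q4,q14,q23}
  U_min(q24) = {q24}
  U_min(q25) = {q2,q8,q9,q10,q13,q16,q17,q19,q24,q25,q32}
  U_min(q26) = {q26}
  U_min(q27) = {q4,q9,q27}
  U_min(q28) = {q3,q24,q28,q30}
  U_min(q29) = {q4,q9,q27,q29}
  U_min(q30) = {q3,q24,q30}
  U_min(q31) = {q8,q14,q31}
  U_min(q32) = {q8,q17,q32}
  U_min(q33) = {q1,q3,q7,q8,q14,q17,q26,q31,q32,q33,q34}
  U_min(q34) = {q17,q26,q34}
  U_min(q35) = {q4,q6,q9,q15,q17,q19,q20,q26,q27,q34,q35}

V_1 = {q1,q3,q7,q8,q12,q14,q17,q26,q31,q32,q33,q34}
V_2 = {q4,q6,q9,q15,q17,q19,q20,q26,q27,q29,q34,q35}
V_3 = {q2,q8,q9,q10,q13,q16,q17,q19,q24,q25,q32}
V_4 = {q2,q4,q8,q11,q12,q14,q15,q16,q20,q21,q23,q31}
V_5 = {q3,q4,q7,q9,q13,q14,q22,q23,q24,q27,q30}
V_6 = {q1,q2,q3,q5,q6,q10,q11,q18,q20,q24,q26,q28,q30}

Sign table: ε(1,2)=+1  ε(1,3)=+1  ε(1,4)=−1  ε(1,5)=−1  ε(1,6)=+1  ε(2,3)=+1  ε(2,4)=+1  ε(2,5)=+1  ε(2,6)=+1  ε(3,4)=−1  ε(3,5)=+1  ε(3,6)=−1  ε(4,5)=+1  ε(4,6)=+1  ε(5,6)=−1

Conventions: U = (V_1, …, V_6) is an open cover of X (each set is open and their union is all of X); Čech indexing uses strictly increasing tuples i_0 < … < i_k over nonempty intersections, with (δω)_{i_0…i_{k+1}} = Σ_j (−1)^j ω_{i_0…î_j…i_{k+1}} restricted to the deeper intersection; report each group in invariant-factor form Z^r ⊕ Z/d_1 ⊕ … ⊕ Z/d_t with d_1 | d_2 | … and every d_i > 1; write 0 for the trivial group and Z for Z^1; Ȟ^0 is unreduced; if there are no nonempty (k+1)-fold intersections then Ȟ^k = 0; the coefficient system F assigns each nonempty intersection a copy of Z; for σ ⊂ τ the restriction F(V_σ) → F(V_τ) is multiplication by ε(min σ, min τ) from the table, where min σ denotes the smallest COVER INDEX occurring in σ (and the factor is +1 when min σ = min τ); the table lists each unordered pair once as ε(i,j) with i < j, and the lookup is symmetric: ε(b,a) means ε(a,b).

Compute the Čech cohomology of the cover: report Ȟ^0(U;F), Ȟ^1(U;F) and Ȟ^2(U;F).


nerve simplices:
  V12={q17,q26,q34} V13={q8,q17,q32} V14={q8,q12,q14,q31} V15={q3,q7,q14} V16={q1,q3,q26} V23={q9,q17,q19} V24={q4,q15,q20} V25={q4,q9,q27} V26={q6,q20,q26} V34={q2,q8,q16} V35={q9,q13,q24} V36={q2,q10,q24} V45={q4,q14,q23} V46={q2,q11,q20} V56={q3,q24,q30}
  V123={q17} V126={q26} V134={q8} V145={q14} V156={q3} V235={q9} V245={q4} V246={q20} V346={q2} V356={q24}
C dims 6,15,10; δ0: rk 6, SNF 1^5·2; δ1: rk 9, SNF 1^9
degree 0: 6−6−0 = 0 → Ȟ^0 ≅ 0
degree 1: 15−9−6 = 0 plus torsion [2] → Ȟ^1 ≅ Z/2
degree 2: 10−0−9 = 1 → Ȟ^2 ≅ Z

Ȟ^0 ≅ 0, Ȟ^1 ≅ Z/2, Ȟ^2 ≅ Z


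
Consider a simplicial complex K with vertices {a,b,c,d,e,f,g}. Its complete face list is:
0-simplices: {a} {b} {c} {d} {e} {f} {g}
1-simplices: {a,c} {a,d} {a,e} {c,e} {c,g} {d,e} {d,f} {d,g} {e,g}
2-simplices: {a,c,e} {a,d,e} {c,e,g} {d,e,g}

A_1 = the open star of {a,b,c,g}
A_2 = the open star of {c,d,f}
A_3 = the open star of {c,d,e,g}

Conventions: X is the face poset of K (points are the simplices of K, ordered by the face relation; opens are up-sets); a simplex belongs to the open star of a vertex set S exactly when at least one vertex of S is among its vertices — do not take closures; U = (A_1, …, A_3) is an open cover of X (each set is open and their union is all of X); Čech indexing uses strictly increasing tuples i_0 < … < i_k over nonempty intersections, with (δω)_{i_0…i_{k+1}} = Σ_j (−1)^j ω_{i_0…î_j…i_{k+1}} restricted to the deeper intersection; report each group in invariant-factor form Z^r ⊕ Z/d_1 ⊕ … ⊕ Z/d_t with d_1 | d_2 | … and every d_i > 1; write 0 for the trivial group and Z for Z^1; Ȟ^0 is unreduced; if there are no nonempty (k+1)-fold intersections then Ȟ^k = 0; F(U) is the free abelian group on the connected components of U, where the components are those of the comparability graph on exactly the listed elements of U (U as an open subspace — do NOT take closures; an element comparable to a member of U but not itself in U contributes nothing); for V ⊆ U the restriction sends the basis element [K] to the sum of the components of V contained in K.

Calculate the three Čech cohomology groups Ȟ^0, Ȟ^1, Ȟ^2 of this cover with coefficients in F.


Ȟ^0 ≅ Z^2,  Ȟ^1 ≅ 0,  Ȟ^2 ≅ 0

intersection data:
  A1={{a},{b},{c},{g},{a,c},{a,d},{a,e},{c,e},{c,g},{d,g},{e,g},{a,c,e},{a,d,e},{c,e,g},{d,e,g}} A2={{c},{d},{f},{a,c},{a,d},{c,e},{c,g},{d,e},{d,f},{d,g},{a,c,e},{a,d,e},{c,e,g},{d,e,g}} A3={{c},{d},{e},{g},{a,c},{a,d},{a,e},{c,e},{c,g},{d,e},{d,f},{d,g},{e,g},{a,c,e},{a,d,e},{c,e,g},{d,e,g}}
  A12={{c},{a,c},{a,d},{c,e},{c,g},{d,g},{a,c,e},{a,d,e},{c,e,g},{d,e,g}} A13={{c},{g},{a,c},{a,d},{a,e},{c,e},{c,g},{d,g},{e,g},{a,c,e},{a,d,e},{c,e,g},{d,e,g}} A23={{c},{d},{a,c},{a,d},{c,e},{c,g},{d,e},{d,f},{d,g},{a,c,e},{a,d,e},{c,e,g},{d,e,g}}
  A123={{c},{a,c},{a,d},{c,e},{c,g},{d,g},{a,c,e},{a,d,e},{c,e,g},{d,e,g}}
components per intersection:
  A1: {{a},{c},{g},{a,c},{a,d},{a,e},{c,e},{c,g},{d,g},{e,g},{a,c,e},{a,d,e},{c,e,g},{d,e,g}} {{b}}
  A2: {{c},{a,c},{c,e},{c,g},{a,c,e},{c,e,g}} {{d},{f},{a,d},{d,e},{d,f},{d,g},{a,d,e},{d,e,g}}
  A3: {{c},{d},{e},{g},{a,c},{a,d},{a,e},{c,e},{c,g},{d,e},{d,f},{d,g},{e,g},{a,c,e},{a,d,e},{c,e,g},{d,e,g}}
  A12: {{c},{a,c},{c,e},{c,g},{a,c,e},{c,e,g}} {{a,d},{a,d,e}} {{d,g},{d,e,g}}
  A13: {{c},{g},{a,c},{a,d},{a,e},{c,e},{c,g},{d,g},{e,g},{a,c,e},{a,d,e},{c,e,g},{d,e,g}}
  A23: {{c},{a,c},{c,e},{c,g},{a,c,e},{c,e,g}} {{d},{a,d},{d,e},{d,f},{d,g},{a,d,e},{d,e,g}}
  A123: {{c},{a,c},{c,e},{c,g},{a,c,e},{c,e,g}} {{a,d},{a,d,e}} {{d,g},{d,e,g}}
C dims 5,6,3; δ0: rk 3, SNF 1^3; δ1: rk 3, SNF 1^3
Ȟ^0 = (5 − 3) − 0 = 2, so Ȟ^0 ≅ Z^2
Ȟ^1 = (6 − 3) − 3 = 0, so Ȟ^1 ≅ 0
Ȟ^2 = (3 − 0) − 3 = 0, so Ȟ^2 ≅ 0


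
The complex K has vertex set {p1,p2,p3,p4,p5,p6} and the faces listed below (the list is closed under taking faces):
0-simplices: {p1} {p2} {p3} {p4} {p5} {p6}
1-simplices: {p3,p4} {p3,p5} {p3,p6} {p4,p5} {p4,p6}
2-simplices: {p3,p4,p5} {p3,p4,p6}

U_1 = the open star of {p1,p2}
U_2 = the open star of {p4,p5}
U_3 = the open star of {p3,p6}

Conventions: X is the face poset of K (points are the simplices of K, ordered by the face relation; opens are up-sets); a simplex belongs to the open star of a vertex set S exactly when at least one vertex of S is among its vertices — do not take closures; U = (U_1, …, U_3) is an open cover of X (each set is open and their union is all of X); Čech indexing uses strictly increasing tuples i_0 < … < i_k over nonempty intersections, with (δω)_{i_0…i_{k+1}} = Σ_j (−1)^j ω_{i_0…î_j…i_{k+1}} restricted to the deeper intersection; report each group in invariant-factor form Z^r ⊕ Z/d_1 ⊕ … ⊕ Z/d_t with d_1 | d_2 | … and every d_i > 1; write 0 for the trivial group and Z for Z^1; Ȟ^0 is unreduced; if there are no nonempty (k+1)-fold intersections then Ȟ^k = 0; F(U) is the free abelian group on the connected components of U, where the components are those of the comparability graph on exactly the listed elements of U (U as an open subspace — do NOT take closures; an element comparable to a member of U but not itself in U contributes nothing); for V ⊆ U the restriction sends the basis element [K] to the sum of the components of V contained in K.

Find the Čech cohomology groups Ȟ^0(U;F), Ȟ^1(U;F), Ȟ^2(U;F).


Ȟ^0(U;F) ≅ Z^3, Ȟ^1(U;F) ≅ 0 and Ȟ^2(U;F) ≅ 0

intersection data:
  U1={{p1},{p2}} U2={{p4},{p5},{p3,p4},{p3,p5},{p4,p5},{p4,p6},{p3,p4,p5},{p3,p4,p6}} U3={{p3},{p6},{p3,p4},{p3,p5},{p3,p6},{p4,p6},{p3,p4,p5},{p3,p4,p6}}
  U23={{p3,p4},{p3,p5},{p4,p6},{p3,p4,p5},{p3,p4,p6}}
components per intersection:
  U1: {{p1}} {{p2}}
  U2: {{p4},{p5},{p3,p4},{p3,p5},{p4,p5},{p4,p6},{p3,p4,p5},{p3,p4,p6}}
  U3: {{p3},{p6},{p3,p4},{p3,p5},{p3,p6},{p4,p6},{p3,p4,p5},{p3,p4,p6}}
  U23: {{p3,p4},{p3,p5},{p4,p6},{p3,p4,p5},{p3,p4,p6}}
C dims 4,1; δ0: rk 1, SNF 1^1
Ȟ^0 = (4 − 1) − 0 = 3, so Ȟ^0 ≅ Z^3
Ȟ^1 = (1 − 0) − 1 = 0, so Ȟ^1 ≅ 0
Ȟ^2 = (0 − 0) − 0 = 0, so Ȟ^2 ≅ 0


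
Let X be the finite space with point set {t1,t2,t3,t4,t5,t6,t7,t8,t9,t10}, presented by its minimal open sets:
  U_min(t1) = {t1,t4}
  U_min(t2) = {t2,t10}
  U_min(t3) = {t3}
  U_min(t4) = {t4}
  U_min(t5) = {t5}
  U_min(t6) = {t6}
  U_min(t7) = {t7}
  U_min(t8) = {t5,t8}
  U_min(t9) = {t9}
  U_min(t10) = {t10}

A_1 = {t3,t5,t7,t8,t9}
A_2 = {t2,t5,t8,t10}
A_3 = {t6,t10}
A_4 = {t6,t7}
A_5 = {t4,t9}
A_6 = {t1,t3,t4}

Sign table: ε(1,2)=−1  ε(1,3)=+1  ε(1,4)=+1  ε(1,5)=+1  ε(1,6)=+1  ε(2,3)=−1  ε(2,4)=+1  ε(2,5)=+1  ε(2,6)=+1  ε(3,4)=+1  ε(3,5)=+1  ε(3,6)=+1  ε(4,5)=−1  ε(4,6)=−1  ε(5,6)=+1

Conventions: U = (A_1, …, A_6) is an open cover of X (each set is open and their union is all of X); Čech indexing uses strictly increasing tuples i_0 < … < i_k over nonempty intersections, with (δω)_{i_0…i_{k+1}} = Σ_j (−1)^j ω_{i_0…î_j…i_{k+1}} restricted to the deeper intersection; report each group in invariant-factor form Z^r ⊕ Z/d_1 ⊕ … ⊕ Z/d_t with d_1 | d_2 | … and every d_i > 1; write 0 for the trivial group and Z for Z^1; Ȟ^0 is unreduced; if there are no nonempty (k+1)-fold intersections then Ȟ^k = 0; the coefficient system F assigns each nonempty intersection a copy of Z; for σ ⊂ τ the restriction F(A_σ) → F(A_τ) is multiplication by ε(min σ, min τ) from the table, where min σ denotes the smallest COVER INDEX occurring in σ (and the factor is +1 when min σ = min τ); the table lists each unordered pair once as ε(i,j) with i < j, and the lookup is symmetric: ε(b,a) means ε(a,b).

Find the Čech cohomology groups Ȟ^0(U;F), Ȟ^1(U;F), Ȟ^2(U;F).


nerve simplices:
  A12={t5,t8} A14={t7} A15={t9} A16={t3} A23={t10} A34={t6} A56={t4}
C dims 6,7; δ0: rk 5, SNF 1^5
degree 0: 6−5−0 = 1 → Ȟ^0 ≅ Z
degree 1: 7−0−5 = 2 → Ȟ^1 ≅ Z^2
degree 2: 0−0−0 = 0 → Ȟ^2 ≅ 0

Ȟ^0 ≅ Z, Ȟ^1 ≅ Z^2, Ȟ^2 ≅ 0


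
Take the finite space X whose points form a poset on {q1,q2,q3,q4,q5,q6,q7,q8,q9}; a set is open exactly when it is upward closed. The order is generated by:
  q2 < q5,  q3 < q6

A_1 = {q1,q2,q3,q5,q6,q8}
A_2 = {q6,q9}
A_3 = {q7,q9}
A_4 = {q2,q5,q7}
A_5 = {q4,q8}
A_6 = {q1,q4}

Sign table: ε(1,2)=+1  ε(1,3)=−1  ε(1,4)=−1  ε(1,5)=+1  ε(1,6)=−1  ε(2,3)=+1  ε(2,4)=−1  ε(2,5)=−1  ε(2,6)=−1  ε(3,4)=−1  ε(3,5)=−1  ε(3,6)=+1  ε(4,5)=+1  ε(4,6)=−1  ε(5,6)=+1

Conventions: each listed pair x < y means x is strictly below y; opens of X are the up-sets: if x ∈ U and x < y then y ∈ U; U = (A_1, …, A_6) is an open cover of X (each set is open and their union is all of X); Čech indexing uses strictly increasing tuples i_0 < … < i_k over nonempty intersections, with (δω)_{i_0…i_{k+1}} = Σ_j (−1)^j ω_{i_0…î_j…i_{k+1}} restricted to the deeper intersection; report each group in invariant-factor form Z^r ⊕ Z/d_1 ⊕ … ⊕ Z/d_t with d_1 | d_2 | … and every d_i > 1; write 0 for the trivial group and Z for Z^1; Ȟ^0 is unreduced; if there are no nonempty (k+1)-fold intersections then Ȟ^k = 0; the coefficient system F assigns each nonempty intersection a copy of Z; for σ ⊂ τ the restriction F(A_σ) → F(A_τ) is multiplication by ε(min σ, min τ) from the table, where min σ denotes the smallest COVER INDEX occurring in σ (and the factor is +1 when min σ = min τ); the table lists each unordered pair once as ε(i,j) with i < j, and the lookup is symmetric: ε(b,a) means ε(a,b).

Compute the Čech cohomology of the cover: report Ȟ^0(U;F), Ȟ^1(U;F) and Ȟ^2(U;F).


Ȟ^0 = 0,  Ȟ^1 = Z ⊕ Z/2,  Ȟ^2 = 0

cover nerve:
  A12={q6} A14={q2,q5} A15={q8} A16={q1} A23={q9} A34={q7} A56={q4}
C dims 6,7; δ0: rk 6, SNF 1^5·2
Ȟ^0: (6−6)−0=0 ⇒ 0
Ȟ^1: (7−0)−6=1 plus torsion [2] ⇒ Z ⊕ Z/2
Ȟ^2: (0−0)−0=0 ⇒ 0


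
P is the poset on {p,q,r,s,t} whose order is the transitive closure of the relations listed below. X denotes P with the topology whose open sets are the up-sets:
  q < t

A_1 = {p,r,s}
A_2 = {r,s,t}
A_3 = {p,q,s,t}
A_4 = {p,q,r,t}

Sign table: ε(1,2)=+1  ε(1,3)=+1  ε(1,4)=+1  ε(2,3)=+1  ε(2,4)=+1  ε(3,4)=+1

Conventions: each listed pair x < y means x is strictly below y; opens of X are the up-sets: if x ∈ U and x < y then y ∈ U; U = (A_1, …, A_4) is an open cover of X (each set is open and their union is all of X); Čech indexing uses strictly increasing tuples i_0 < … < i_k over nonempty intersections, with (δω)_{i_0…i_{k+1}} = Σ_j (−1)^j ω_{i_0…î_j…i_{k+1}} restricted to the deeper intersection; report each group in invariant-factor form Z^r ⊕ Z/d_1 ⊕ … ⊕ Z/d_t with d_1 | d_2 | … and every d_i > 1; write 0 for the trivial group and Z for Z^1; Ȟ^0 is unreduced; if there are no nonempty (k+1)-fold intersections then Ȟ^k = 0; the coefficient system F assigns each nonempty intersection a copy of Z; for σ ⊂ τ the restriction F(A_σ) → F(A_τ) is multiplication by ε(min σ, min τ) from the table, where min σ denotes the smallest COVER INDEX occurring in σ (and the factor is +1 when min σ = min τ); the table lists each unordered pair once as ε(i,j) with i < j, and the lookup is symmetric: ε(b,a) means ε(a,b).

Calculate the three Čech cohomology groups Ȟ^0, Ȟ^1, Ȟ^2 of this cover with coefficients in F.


cover nerve:
  A12={r,s} A13={p,s} A14={p,r} A23={s,t} A24={r,t} A34={p,q,t}
  A123={s} A124={r} A134={p} A234={t}
C dims 4,6,4; δ0: rk 3, SNF 1^3; δ1: rk 3, SNF 1^3
Ȟ^0: (4−3)−0=1 ⇒ Z
Ȟ^1: (6−3)−3=0 ⇒ 0
Ȟ^2: (4−0)−3=1 ⇒ Z

Ȟ^0(U;F) ≅ Z, Ȟ^1(U;F) ≅ 0 and Ȟ^2(U;F) ≅ Z


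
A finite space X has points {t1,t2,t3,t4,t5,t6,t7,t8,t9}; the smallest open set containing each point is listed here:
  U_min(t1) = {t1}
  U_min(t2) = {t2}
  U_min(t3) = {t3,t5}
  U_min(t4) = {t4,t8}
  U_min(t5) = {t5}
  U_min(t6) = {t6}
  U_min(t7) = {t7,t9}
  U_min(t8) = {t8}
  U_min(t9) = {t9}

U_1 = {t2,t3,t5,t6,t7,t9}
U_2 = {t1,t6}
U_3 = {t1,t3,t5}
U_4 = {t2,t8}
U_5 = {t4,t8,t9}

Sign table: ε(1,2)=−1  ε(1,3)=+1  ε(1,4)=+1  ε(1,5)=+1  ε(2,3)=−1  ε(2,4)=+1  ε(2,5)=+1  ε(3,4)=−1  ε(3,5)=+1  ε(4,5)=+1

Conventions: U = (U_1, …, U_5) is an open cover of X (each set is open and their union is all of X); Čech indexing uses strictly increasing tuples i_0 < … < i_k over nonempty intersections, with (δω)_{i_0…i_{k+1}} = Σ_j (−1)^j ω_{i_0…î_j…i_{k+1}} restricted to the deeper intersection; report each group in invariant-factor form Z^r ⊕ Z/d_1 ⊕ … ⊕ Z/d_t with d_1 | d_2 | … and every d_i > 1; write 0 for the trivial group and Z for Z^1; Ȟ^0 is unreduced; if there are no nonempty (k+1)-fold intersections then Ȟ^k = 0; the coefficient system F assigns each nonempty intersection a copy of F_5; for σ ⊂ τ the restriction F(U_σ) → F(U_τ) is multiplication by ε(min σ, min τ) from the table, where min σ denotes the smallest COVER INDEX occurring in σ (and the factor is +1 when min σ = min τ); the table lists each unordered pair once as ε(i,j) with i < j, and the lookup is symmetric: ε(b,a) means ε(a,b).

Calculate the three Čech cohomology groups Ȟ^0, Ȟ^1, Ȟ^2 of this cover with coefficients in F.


nerve of the cover:
  U12={t6} U13={t3,t5} U14={t2} U15={t9} U23={t1} U45={t8}
C dims 5,6; δ0: rk_F5 4
Ȟ^0 = (5 − 4) − 0 = 1, so Ȟ^0 ≅ Z/5
Ȟ^1 = (6 − 0) − 4 = 2, so Ȟ^1 ≅ Z/5 ⊕ Z/5
Ȟ^2 = (0 − 0) − 0 = 0, so Ȟ^2 ≅ 0

Ȟ^0(U;F) ≅ Z/5,  Ȟ^1(U;F) ≅ Z/5 ⊕ Z/5,  Ȟ^2(U;F) ≅ 0


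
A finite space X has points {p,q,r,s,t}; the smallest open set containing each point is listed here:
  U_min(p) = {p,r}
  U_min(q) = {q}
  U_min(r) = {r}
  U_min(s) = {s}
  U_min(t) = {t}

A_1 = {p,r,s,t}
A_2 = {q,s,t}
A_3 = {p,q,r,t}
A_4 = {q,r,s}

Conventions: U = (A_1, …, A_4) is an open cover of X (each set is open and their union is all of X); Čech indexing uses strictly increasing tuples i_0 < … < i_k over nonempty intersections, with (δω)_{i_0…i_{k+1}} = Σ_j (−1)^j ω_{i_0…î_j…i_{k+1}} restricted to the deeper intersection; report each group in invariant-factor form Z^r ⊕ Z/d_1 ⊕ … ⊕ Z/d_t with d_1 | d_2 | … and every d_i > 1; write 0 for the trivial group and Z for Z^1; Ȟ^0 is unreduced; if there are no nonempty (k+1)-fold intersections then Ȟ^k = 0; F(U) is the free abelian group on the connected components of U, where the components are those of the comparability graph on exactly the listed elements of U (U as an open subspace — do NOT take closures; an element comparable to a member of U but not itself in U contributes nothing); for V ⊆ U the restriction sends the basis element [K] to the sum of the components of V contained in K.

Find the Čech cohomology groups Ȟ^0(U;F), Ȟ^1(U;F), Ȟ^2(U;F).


nonempty overlaps:
  A12={s,t} A13={p,r,t} A14={r,s} A23={q,t} A24={q,s} A34={q,r}
  A123={t} A124={s} A134={r} A234={q}
components per intersection:
  A1: {p,r} {s} {t}
  A2: {q} {s} {t}
  A3: {p,r} {q} {t}
  A4: {q} {r} {s}
  A12: {s} {t}
  A13: {p,r} {t}
  A14: {r} {s}
  A23: {q} {t}
  A24: {q} {s}
  A34: {q} {r}
  A123: {t}
  A124: {s}
  A134: {r}
  A234: {q}
C dims 12,12,4; δ0: rk 8, SNF 1^8; δ1: rk 4, SNF 1^4
degree 0: 12−8−0 = 4 → Ȟ^0 ≅ Z^4
degree 1: 12−4−8 = 0 → Ȟ^1 ≅ 0
degree 2: 4−0−4 = 0 → Ȟ^2 ≅ 0

Ȟ^0 = Z^4; Ȟ^1 = 0; Ȟ^2 = 0


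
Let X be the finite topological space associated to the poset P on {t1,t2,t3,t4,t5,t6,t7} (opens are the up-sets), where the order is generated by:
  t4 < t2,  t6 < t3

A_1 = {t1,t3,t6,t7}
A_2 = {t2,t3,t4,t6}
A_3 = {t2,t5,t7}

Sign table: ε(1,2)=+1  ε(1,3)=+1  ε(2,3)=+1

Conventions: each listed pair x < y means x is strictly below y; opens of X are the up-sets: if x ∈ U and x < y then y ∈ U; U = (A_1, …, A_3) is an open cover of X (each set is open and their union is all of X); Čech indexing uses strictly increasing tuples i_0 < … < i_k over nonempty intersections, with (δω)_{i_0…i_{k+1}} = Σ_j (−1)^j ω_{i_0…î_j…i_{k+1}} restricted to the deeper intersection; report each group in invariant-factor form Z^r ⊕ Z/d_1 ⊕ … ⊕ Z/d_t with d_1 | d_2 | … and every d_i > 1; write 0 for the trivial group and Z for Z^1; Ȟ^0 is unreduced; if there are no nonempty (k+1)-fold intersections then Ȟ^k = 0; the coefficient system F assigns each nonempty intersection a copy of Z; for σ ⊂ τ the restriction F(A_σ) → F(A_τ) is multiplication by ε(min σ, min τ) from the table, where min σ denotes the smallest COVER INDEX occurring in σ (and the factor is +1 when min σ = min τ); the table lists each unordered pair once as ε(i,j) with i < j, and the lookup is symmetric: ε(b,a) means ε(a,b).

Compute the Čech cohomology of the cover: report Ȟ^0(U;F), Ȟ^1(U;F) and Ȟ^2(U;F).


nonempty overlaps:
  A12={t3,t6} A13={t7} A23={t2}
C dims 3,3; δ0: rk 2, SNF 1^2
degree 0: 3−2−0 = 1 → Ȟ^0 ≅ Z
degree 1: 3−0−2 = 1 → Ȟ^1 ≅ Z
degree 2: 0−0−0 = 0 → Ȟ^2 ≅ 0

Ȟ^0 = Z, Ȟ^1 = Z, Ȟ^2 = 0


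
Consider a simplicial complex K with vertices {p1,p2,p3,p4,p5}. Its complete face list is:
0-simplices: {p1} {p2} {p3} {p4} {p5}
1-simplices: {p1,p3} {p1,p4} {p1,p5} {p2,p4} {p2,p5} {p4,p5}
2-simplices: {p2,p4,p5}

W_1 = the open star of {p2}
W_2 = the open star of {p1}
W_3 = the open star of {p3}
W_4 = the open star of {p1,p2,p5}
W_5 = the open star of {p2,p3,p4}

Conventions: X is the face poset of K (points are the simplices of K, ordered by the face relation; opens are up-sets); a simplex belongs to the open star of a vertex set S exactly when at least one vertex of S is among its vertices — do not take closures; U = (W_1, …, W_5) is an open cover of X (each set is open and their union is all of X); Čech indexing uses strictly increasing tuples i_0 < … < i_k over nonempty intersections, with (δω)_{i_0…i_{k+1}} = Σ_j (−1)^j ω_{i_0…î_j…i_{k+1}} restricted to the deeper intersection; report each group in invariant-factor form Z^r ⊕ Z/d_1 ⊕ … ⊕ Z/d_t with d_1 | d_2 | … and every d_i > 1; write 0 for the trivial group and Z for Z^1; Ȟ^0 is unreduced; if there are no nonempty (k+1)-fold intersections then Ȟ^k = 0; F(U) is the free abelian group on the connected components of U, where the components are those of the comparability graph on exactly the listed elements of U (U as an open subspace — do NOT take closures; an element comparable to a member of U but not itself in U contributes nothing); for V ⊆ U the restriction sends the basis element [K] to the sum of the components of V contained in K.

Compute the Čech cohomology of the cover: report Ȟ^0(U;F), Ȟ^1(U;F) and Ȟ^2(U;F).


nonempty overlaps:
  W1={{p2},{p2,p4},{p2,p5},{p2,p4,p5}} W2={{p1},{p1,p3},{p1,p4},{p1,p5}} W3={{p3},{p1,p3}} W4={{p1},{p2},{p5},{p1,p3},{p1,p4},{p1,p5},{p2,p4},{p2,p5},{p4,p5},{p2,p4,p5}} W5={{p2},{p3},{p4},{p1,p3},{p1,p4},{p2,p4},{p2,p5},{p4,p5},{p2,p4,p5}}
  W14={{p2},{p2,p4},{p2,p5},{p2,p4,p5}} W15={{p2},{p2,p4},{p2,p5},{p2,p4,p5}} W23={{p1,p3}} W24={{p1},{p1,p3},{p1,p4},{p1,p5}} W25={{p1,p3},{p1,p4}} W34={{p1,p3}} W35={{p3},{p1,p3}} W45={{p2},{p1,p3},{p1,p4},{p2,p4},{p2,p5},{p4,p5},{p2,p4,p5}}
  W145={{p2},{p2,p4},{p2,p5},{p2,p4,p5}} W234={{p1,p3}} W235={{p1,p3}} W245={{p1,p3},{p1,p4}} W345={{p1,p3}}
  W2345={{p1,p3}}
components per intersection:
  W1: {{p2},{p2,p4},{p2,p5},{p2,p4,p5}}
  W2: {{p1},{p1,p3},{p1,p4},{p1,p5}}
  W3: {{p3},{p1,p3}}
  W4: {{p1},{p2},{p5},{p1,p3},{p1,p4},{p1,p5},{p2,p4},{p2,p5},{p4,p5},{p2,p4,p5}}
  W5: {{p2},{p4},{p1,p4},{p2,p4},{p2,p5},{p4,p5},{p2,p4,p5}} {{p3},{p1,p3}}
  W14: {{p2},{p2,p4},{p2,p5},{p2,p4,p5}}
  W15: {{p2},{p2,p4},{p2,p5},{p2,p4,p5}}
  W23: {{p1,p3}}
  W24: {{p1},{p1,p3},{p1,p4},{p1,p5}}
  W25: {{p1,p3}} {{p1,p4}}
  W34: {{p1,p3}}
  W35: {{p3},{p1,p3}}
  W45: {{p2},{p2,p4},{p2,p5},{p4,p5},{p2,p4,p5}} {{p1,p3}} {{p1,p4}}
  W145: {{p2},{p2,p4},{p2,p5},{p2,p4,p5}}
  W234: {{p1,p3}}
  W235: {{p1,p3}}
  W245: {{p1,p3}} {{p1,p4}}
  W345: {{p1,p3}}
  W2345: {{p1,p3}}
C dims 6,11,6,1; δ0: rk 5, SNF 1^5; δ1: rk 5, SNF 1^5; δ2: rk 1, SNF 1^1
degree 0: 6−5−0 = 1 → Ȟ^0 ≅ Z
degree 1: 11−5−5 = 1 → Ȟ^1 ≅ Z
degree 2: 6−1−5 = 0 → Ȟ^2 ≅ 0

Ȟ^0 ≅ Z, Ȟ^1 ≅ Z, Ȟ^2 ≅ 0


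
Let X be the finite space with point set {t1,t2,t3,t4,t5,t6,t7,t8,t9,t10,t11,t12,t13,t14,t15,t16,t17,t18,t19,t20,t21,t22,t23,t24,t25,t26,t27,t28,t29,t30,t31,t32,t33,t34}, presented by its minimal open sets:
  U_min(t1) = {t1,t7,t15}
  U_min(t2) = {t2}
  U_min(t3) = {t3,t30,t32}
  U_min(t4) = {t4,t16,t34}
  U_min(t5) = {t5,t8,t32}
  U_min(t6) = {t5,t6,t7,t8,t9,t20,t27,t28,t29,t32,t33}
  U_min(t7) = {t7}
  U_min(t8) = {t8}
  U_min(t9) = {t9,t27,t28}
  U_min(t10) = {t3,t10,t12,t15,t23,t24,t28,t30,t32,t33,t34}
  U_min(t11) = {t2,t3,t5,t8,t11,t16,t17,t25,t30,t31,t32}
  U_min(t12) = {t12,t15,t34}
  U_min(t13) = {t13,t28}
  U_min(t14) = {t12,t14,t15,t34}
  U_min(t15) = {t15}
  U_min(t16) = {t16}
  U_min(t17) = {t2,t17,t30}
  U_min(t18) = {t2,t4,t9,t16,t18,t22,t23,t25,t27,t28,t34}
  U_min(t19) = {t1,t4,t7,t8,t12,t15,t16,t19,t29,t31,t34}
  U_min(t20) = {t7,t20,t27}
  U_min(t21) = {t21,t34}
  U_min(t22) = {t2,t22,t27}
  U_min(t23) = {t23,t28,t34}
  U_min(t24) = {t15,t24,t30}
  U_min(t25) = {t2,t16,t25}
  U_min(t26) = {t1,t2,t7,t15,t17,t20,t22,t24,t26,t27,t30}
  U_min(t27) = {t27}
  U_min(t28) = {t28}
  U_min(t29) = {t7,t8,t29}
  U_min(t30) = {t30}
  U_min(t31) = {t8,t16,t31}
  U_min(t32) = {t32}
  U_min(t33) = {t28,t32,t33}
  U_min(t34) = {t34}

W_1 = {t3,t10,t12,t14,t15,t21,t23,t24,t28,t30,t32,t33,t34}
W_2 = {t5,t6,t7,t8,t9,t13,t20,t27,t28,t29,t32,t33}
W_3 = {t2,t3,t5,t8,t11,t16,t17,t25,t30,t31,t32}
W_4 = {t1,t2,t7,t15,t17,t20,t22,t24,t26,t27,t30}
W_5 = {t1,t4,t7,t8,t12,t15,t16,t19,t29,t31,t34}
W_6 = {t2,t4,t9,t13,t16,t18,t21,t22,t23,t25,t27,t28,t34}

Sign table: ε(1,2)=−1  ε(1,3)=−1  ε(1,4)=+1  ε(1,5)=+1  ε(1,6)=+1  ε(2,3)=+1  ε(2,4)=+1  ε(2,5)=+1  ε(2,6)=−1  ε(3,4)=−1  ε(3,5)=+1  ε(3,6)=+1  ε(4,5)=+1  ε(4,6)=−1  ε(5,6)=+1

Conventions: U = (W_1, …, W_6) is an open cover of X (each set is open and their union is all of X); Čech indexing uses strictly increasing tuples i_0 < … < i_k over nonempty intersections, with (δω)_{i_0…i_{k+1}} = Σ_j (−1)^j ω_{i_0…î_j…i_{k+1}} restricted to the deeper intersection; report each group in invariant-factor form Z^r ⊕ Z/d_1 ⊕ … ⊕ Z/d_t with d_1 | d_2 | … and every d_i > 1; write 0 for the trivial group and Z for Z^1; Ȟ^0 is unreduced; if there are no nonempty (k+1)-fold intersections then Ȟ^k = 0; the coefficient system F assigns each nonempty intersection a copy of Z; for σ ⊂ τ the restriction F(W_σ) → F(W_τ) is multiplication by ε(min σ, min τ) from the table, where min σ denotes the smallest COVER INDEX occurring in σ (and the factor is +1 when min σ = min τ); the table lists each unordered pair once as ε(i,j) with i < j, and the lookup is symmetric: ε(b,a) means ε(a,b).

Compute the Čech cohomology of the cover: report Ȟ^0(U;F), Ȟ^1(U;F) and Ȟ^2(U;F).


Ȟ^0 ≅ 0; Ȟ^1 ≅ Z/2; Ȟ^2 ≅ Z

intersection data:
  W12={t28,t32,t33} W13={t3,t30,t32} W14={t15,t24,t30} W15={t12,t15,t34} W16={t21,t23,t28,t34} W23={t5,t8,t32} W24={t7,t20,t27} W25={t7,t8,t29} W26={t9,t13,t27,t28} W34={t2,t17,t30} W35={t8,t16,t31} W36={t2,t16,t25} W45={t1,t7,t15} W46={t2,t22,t27} W56={t4,t16,t34}
  W123={t32} W126={t28} W134={t30} W145={t15} W156={t34} W235={t8} W245={t7} W246={t27} W346={t2} W356={t16}
C dims 6,15,10; δ0: rk 6, SNF 1^5·2; δ1: rk 9, SNF 1^9
Ȟ^0 = (6 − 6) − 0 = 0, so Ȟ^0 ≅ 0
Ȟ^1 = (15 − 9) − 6 = 0 plus torsion [2], so Ȟ^1 ≅ Z/2
Ȟ^2 = (10 − 0) − 9 = 1, so Ȟ^2 ≅ Z


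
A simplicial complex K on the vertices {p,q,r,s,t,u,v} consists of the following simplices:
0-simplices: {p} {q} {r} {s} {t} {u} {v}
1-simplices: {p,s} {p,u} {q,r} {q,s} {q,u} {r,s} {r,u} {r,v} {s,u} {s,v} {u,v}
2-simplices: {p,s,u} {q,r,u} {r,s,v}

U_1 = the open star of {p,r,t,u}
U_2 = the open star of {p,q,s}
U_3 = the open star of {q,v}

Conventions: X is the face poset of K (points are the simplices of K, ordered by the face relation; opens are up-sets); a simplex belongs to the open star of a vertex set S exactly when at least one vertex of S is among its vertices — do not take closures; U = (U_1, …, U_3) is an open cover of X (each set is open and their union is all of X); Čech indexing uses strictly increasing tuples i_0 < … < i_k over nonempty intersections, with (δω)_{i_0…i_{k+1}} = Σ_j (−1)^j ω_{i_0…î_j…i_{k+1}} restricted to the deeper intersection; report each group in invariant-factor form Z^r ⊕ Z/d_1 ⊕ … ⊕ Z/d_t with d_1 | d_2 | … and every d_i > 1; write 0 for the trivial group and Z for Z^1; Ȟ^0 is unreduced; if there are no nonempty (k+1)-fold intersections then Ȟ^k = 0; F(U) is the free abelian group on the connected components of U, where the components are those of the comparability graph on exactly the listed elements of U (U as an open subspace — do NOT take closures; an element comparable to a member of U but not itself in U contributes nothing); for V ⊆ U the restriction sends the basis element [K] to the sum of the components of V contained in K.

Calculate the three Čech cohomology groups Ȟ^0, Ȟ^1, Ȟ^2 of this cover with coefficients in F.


cover nerve:
  U1={{p},{r},{t},{u},{p,s},{p,u},{q,r},{q,u},{r,s},{r,u},{r,v},{s,u},{u,v},{p,s,u},{q,r,u},{r,s,v}} U2={{p},{q},{s},{p,s},{p,u},{q,r},{q,s},{q,u},{r,s},{s,u},{s,v},{p,s,u},{q,r,u},{r,s,v}} U3={{q},{v},{q,r},{q,s},{q,u},{r,v},{s,v},{u,v},{q,r,u},{r,s,v}}
  U12={{p},{p,s},{p,u},{q,r},{q,u},{r,s},{s,u},{p,s,u},{q,r,u},{r,s,v}} U13={{q,r},{q,u},{r,v},{u,v},{q,r,u},{r,s,v}} U23={{q},{q,r},{q,s},{q,u},{s,v},{q,r,u},{r,s,v}}
  U123={{q,r},{q,u},{q,r,u},{r,s,v}}
components per intersection:
  U1: {{p},{r},{u},{p,s},{p,u},{q,r},{q,u},{r,s},{r,u},{r,v},{s,u},{u,v},{p,s,u},{q,r,u},{r,s,v}} {{t}}
  U2: {{p},{q},{s},{p,s},{p,u},{q,r},{q,s},{q,u},{r,s},{s,u},{s,v},{p,s,u},{q,r,u},{r,s,v}}
  U3: {{q},{q,r},{q,s},{q,u},{q,r,u}} {{v},{r,v},{s,v},{u,v},{r,s,v}}
  U12: {{p},{p,s},{p,u},{s,u},{p,s,u}} {{q,r},{q,u},{q,r,u}} {{r,s},{r,s,v}}
  U13: {{q,r},{q,u},{q,r,u}} {{r,v},{r,s,v}} {{u,v}}
  U23: {{q},{q,r},{q,s},{q,u},{q,r,u}} {{s,v},{r,s,v}}
  U123: {{q,r},{q,u},{q,r,u}} {{r,s,v}}
C dims 5,8,2; δ0: rk 3, SNF 1^3; δ1: rk 2, SNF 1^2
Ȟ^0: (5−3)−0=2 ⇒ Z^2
Ȟ^1: (8−2)−3=3 ⇒ Z^3
Ȟ^2: (2−0)−2=0 ⇒ 0

Ȟ^0 ≅ Z^2, Ȟ^1 ≅ Z^3, Ȟ^2 ≅ 0


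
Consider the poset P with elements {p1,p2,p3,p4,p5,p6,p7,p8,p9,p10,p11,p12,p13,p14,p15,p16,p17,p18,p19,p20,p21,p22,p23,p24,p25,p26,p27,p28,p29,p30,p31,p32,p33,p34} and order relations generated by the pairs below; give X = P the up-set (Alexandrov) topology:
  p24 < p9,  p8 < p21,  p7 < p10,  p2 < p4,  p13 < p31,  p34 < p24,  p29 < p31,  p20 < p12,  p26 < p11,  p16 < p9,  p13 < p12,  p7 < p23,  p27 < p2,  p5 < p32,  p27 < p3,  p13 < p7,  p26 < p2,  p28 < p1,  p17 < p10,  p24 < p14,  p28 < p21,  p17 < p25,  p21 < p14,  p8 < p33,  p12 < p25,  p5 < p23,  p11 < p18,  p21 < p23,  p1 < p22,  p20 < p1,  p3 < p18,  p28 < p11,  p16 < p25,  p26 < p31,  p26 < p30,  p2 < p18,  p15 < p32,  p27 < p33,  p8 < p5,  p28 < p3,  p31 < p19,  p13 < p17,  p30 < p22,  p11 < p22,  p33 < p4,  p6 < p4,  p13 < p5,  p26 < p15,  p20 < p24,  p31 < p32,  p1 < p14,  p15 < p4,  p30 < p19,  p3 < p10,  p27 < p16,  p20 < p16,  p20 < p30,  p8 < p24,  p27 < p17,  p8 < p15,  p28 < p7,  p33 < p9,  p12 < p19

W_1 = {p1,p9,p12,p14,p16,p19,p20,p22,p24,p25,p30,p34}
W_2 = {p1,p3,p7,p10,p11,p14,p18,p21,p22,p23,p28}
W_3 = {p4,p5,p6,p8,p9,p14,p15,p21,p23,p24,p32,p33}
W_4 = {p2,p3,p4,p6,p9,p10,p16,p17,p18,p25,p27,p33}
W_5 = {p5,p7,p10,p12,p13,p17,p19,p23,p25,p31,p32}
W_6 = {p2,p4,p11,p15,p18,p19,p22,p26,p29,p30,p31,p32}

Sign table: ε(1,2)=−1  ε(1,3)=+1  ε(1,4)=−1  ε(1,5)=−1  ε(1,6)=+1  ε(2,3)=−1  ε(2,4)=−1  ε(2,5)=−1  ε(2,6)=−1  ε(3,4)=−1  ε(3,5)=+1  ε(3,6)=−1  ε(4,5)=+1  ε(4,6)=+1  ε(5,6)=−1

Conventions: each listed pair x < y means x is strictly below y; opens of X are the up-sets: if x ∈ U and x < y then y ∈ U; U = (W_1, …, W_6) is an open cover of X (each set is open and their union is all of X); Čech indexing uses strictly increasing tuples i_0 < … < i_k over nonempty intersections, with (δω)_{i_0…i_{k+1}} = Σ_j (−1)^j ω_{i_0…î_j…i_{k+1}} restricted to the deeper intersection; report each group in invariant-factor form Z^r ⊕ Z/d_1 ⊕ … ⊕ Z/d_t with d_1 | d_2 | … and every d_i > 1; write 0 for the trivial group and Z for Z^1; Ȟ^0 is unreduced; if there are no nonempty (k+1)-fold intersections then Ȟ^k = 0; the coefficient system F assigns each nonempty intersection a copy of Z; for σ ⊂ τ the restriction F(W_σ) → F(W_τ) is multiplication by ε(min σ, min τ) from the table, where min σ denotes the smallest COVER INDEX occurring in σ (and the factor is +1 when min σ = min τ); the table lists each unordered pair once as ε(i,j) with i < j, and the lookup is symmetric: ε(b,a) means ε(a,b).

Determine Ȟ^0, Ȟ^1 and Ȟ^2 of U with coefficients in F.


nerve simplices:
  W12={p1,p14,p22} W13={p9,p14,p24} W14={p9,p16,p25} W15={p12,p19,p25} W16={p19,p22,p30} W23={p14,p21,p23} W24={p3,p10,p18} W25={p7,p10,p23} W26={p11,p18,p22} W34={p4,p6,p9,p33} W35={p5,p23,p32} W36={p4,p15,p32} W45={p10,p17,p25} W46={p2,p4,p18} W56={p19,p31,p32}
  W123={p14} W126={p22} W134={p9} W145={p25} W156={p19} W235={p23} W245={p10} W246={p18} W346={p4} W356={p32}
C dims 6,15,10; δ0: rk 6, SNF 1^5·2; δ1: rk 9, SNF 1^9
degree 0: 6−6−0 = 0 → Ȟ^0 ≅ 0
degree 1: 15−9−6 = 0 plus torsion [2] → Ȟ^1 ≅ Z/2
degree 2: 10−0−9 = 1 → Ȟ^2 ≅ Z

Ȟ^0 ≅ 0, Ȟ^1 ≅ Z/2, Ȟ^2 ≅ Z


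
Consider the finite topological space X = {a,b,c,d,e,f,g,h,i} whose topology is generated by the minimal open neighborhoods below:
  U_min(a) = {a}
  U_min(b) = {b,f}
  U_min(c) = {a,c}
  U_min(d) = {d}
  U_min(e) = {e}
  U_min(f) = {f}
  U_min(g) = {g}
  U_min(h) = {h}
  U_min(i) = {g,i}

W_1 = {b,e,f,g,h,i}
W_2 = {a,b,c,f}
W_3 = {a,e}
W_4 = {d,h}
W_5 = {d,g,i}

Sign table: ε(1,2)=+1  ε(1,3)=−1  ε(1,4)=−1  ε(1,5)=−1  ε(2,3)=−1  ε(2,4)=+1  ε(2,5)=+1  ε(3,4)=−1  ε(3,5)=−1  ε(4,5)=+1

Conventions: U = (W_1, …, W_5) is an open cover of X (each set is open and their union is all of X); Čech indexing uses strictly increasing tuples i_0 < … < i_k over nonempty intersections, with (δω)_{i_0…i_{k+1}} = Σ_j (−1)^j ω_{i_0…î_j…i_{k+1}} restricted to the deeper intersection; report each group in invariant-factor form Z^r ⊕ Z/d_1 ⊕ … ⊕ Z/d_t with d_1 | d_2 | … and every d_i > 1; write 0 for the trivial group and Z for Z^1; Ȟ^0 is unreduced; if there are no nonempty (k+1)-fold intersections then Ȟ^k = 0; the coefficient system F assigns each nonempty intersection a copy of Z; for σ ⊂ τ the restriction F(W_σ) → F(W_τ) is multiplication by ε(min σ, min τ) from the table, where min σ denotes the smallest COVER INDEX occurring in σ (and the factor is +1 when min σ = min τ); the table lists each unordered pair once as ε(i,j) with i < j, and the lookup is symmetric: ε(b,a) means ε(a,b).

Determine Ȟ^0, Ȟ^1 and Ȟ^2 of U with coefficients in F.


Ȟ^0 ≅ Z; Ȟ^1 ≅ Z^2; Ȟ^2 ≅ 0

nerve of the cover:
  W12={b,f} W13={e} W14={h} W15={g,i} W23={a} W45={d}
C dims 5,6; δ0: rk 4, SNF 1^4
Ȟ^0 = (5 − 4) − 0 = 1, so Ȟ^0 ≅ Z
Ȟ^1 = (6 − 0) − 4 = 2, so Ȟ^1 ≅ Z^2
Ȟ^2 = (0 − 0) − 0 = 0, so Ȟ^2 ≅ 0
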